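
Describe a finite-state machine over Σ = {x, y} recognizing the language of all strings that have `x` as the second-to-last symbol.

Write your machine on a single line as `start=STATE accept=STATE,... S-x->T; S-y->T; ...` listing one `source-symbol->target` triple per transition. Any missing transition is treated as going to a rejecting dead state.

Because acceptance depends on a position counted from the end, the machine has to buffer the most recent 2 symbols. Make each state the string of the last up-to-2 symbols read; on input `x` shift the window left and append `x`. Accept when the buffered window has length 2 and begins with `x`.
A 7-state machine:
        x   y  
>  q0   q1  q2 
   q1   q3  q4 
   q2   q5  q6 
 * q3   q3  q4 
 * q4   q5  q6 
   q5   q3  q4 
   q6   q5  q6 
(> = start, * = accepting)

start=q0; accept=q3,q4; q0-x->q1; q0-y->q2; q1-x->q3; q1-y->q4; q2-x->q5; q2-y->q6; q3-x->q3; q3-y->q4; q4-x->q5; q4-y->q6; q5-x->q3; q5-y->q4; q6-x->q5; q6-y->q6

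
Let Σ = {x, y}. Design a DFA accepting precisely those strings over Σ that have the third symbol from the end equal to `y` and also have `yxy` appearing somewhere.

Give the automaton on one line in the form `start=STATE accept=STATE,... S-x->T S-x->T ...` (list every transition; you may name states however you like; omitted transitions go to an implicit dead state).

Run two small machines in parallel and take their product. One (15 states) tracks the last 3 symbols read; the other (4 states) tracks whether and how much of `yxy` has been seen. Each combined state is a pair, one component from each; accept when both components accept. After merging equivalent states the machine shrinks.
11 states suffice.
          x    y  
>  S0     S0   S1 
   S1     S2   S1 
   S2     S0   S3 
 * S3     S4   S5 
   S4     S6   S3 
   S5     S7   S8 
 * S6     S9  S10 
 * S7     S6   S3 
 * S8     S7   S8 
   S9     S9  S10 
   S10    S4   S5 
(> = start, * = accepting)

start=S0 accept=S3,S6,S7,S8 S0-x->S0 S0-y->S1 S1-x->S2 S1-y->S1 S2-x->S0 S2-y->S3 S3-x->S4 S3-y->S5 S4-x->S6 S4-y->S3 S5-x->S7 S5-y->S8 S6-x->S9 S6-y->S10 S7-x->S6 S7-y->S3 S8-x->S7 S8-y->S8 S9-x->S9 S9-y->S10 S10-x->S4 S10-y->S5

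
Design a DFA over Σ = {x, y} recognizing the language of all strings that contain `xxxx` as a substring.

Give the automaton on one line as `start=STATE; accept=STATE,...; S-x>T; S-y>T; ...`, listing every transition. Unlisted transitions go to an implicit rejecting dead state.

start=q0; accept=q4; q0-x>q1; q0-y>q0; q1-x>q2; q1-y>q0; q2-x>q3; q2-y>q0; q3-x>q4; q3-y>q0; q4-x>q4; q4-y>q4

Track how much of `xxxx` has been matched so far: state q0 is no progress, q4 is the absorbing accept state reached once `xxxx` has occurred. Intermediate states record partial matches; on a mismatch, fall back to the longest reusable overlap.
A 5-state machine:
        x   y  
>  q0   q1  q0 
   q1   q2  q0 
   q2   q3  q0 
   q3   q4  q0 
 * q4   q4  q4 
(> = start, * = accepting)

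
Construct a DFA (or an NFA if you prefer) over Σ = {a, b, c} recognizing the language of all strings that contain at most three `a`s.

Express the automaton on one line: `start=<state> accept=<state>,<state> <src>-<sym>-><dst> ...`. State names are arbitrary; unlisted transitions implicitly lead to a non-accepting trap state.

start=S0 accept=S0,S1,S2,S3 S0-a->S1 S0-b->S0 S0-c->S0 S1-a->S2 S1-b->S1 S1-c->S1 S2-a->S3 S2-b->S2 S2-c->S2 S3-a->S4 S3-b->S3 S3-c->S3 S4-a->S4 S4-b->S4 S4-c->S4

Only the number of `a`s matters, and only up to 4. Make a chain S0 → S1 → S2 → S3 → S4 advanced by each `a` (with S4 absorbing); every other symbol self-loops. The accepting set is {S0, S1, S2, S3}.
5 states suffice.
        a   b   c  
>* S0   S1  S0  S0 
 * S1   S2  S1  S1 
 * S2   S3  S2  S2 
 * S3   S4  S3  S3 
   S4   S4  S4  S4 
(> = start, * = accepting)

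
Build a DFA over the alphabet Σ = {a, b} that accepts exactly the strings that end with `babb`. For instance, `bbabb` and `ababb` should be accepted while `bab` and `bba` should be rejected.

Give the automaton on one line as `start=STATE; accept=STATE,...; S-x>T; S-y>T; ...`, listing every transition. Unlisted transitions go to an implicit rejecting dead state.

start=S0; accept=S4; S0-a>S0; S0-b>S1; S1-a>S2; S1-b>S1; S2-a>S0; S2-b>S3; S3-a>S2; S3-b>S4; S4-a>S2; S4-b>S1

Let each state record the length of the longest suffix of the input read so far that is also a prefix of `babb`. S1 means the last symbol is `b`; S2 means the last 2 symbols are `ba`; S3 means the last 3 symbols are `bab`; S4 means the last 4 symbols are `babb`. Accept only at S4, where the string currently ends in `babb`.
A 5-state machine:
        a   b  
>  S0   S0  S1 
   S1   S2  S1 
   S2   S0  S3 
   S3   S2  S4 
 * S4   S2  S1 
(> = start, * = accepting)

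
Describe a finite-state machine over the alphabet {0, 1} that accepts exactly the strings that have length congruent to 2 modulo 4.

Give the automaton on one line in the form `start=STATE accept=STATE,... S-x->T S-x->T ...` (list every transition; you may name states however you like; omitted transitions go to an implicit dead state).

Count input length modulo 4: every symbol advances one step around the cycle q0 → q1 → q2 → q3 → q0. Accept at q2.
With 4 states:
        0   1  
>  q0   q1  q1 
   q1   q2  q2 
 * q2   q3  q3 
   q3   q0  q0 
(> = start, * = accepting)

start=q0 accept=q2 q0-0->q1 q0-1->q1 q1-0->q2 q1-1->q2 q2-0->q3 q2-1->q3 q3-0->q0 q3-1->q0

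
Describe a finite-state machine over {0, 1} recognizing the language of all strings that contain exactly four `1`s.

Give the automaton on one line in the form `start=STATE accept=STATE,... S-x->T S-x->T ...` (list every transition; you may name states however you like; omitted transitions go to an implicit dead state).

start=s0 accept=s4 s0-0->s0 s0-1->s1 s1-0->s1 s1-1->s2 s2-0->s2 s2-1->s3 s3-0->s3 s3-1->s4 s4-0->s4 s4-1->s5 s5-0->s5 s5-1->s5

Count `1`s, saturating at 5: states s0 through s4 mean 0 through 4 `1`s seen; s5 means more than 4. Each `1` increments (capped at s5); other symbols loop. Accept from {s4}.
With 6 states:
        0   1  
>  s0   s0  s1 
   s1   s1  s2 
   s2   s2  s3 
   s3   s3  s4 
 * s4   s4  s5 
   s5   s5  s5 
(> = start, * = accepting)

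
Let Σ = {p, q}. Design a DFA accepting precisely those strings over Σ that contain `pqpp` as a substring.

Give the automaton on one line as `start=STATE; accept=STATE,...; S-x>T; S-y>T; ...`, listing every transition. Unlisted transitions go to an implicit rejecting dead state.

start=S0; accept=S4; S0-p>S1; S0-q>S0; S1-p>S1; S1-q>S2; S2-p>S3; S2-q>S0; S3-p>S4; S3-q>S2; S4-p>S4; S4-q>S4

Track how much of `pqpp` has been matched so far: state S0 is no progress, S4 is the absorbing accept state reached once `pqpp` has occurred. Intermediate states record partial matches; on a mismatch, fall back to the longest reusable overlap.
5 states suffice.
        p   q  
>  S0   S1  S0 
   S1   S1  S2 
   S2   S3  S0 
   S3   S4  S2 
 * S4   S4  S4 
(> = start, * = accepting)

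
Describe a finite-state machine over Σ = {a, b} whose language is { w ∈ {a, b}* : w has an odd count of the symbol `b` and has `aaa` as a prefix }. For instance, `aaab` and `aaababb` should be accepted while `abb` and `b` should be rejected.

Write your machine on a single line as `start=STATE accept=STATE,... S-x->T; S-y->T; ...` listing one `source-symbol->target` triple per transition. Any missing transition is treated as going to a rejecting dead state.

Run two small machines in parallel and take their product. The first has 2 states tracking the count of `b`s modulo 2; the second has 5 states tracking whether the input so far still matches the prefix `aaa`. A product state is a pair (one from each), accepting exactly when both do. Minimizing collapses redundant product states.
        a   b  
>  q0   q1  q2 
   q1   q3  q2 
   q2   q2  q2 
   q3   q4  q2 
   q4   q4  q5 
 * q5   q5  q4 
(> = start, * = accepting)

start=q0; accept=q5; q0-a->q1; q0-b->q2; q1-a->q3; q1-b->q2; q2-a->q2; q2-b->q2; q3-a->q4; q3-b->q2; q4-a->q4; q4-b->q5; q5-a->q5; q5-b->q4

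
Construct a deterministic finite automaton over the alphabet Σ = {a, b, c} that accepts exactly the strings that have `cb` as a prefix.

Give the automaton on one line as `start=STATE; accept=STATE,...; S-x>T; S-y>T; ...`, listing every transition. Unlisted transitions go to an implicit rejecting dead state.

start=S0; accept=S2; S0-a>S3; S0-b>S3; S0-c>S1; S1-a>S3; S1-b>S2; S1-c>S3; S2-a>S2; S2-b>S2; S2-c>S2; S3-a>S3; S3-b>S3; S3-c>S3

Walk along `cb` while the input agrees: from S0 take `c` to S1, and so on. Any deviation drops to the rejecting sink S3. Once S2 is reached the prefix is confirmed and every continuation is accepted.
A 4-state machine:
        a   b   c  
>  S0   S3  S3  S1 
   S1   S3  S2  S3 
 * S2   S2  S2  S2 
   S3   S3  S3  S3 
(> = start, * = accepting)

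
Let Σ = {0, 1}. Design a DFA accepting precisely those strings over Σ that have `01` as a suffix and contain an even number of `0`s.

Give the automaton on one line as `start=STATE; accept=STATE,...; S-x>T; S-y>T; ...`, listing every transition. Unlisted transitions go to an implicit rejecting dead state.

Run two small machines in parallel and take their product. One (3 states) tracks how much of the suffix `01` has currently been matched; the other (2 states) tracks the count of `0`s modulo 2. Each combined state is a pair, one component from each; accept when both components accept.
6 states suffice.
        0   1  
>  S0   S1  S0 
   S1   S2  S3 
   S2   S1  S4 
   S3   S2  S5 
 * S4   S1  S0 
   S5   S2  S5 
(> = start, * = accepting)

start=S0; accept=S4; S0-0>S1; S0-1>S0; S1-0>S2; S1-1>S3; S2-0>S1; S2-1>S4; S3-0>S2; S3-1>S5; S4-0>S1; S4-1>S0; S5-0>S2; S5-1>S5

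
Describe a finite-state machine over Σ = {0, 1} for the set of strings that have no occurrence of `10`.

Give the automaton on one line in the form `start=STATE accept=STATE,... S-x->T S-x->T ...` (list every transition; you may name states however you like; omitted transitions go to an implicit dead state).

Track partial matches of the forbidden pattern `10`. State S2 is a dead state reached once `10` has occurred; every other state accepts. S0 means no part of `10` is currently matched.
A 3-state machine:
        0   1  
>* S0   S0  S1 
 * S1   S2  S1 
   S2   S2  S2 
(> = start, * = accepting)

start=S0 accept=S0,S1 S0-0->S0 S0-1->S1 S1-0->S2 S1-1->S1 S2-0->S2 S2-1->S2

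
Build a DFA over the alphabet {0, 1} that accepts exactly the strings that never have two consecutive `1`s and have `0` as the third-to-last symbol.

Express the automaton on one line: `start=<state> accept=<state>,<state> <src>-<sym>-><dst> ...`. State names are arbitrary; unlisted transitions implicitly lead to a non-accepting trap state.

start=q0 accept=q6,q7,q8 q0-0->q1 q0-1->q2 q1-0->q3 q1-1->q4 q2-0->q1 q2-1->q5 q3-0->q6 q3-1->q7 q4-0->q8 q4-1->q5 q5-0->q5 q5-1->q5 q6-0->q6 q6-1->q7 q7-0->q8 q7-1->q5 q8-0->q3 q8-1->q4

Run two small machines in parallel and take their product. The first has 3 states tracking partial matches of the forbidden pattern `11`; the second has 15 states tracking the last 3 symbols read. A product state is a pair (one from each), accepting exactly when both do. Minimizing collapses redundant product states.
With 9 states:
        0   1  
>  q0   q1  q2 
   q1   q3  q4 
   q2   q1  q5 
   q3   q6  q7 
   q4   q8  q5 
   q5   q5  q5 
 * q6   q6  q7 
 * q7   q8  q5 
 * q8   q3  q4 
(> = start, * = accepting)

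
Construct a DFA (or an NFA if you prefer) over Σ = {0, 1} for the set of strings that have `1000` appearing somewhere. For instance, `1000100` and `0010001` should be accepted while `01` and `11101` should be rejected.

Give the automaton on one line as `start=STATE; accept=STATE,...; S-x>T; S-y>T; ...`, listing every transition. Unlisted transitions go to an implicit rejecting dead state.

Track how much of `1000` has been matched so far: state S0 is no progress, S4 is the absorbing accept state reached once `1000` has occurred. Intermediate states record partial matches; on a mismatch, fall back to the longest reusable overlap.
5 states suffice.
        0   1  
>  S0   S0  S1 
   S1   S2  S1 
   S2   S3  S1 
   S3   S4  S1 
 * S4   S4  S4 
(> = start, * = accepting)

start=S0; accept=S4; S0-0>S0; S0-1>S1; S1-0>S2; S1-1>S1; S2-0>S3; S2-1>S1; S3-0>S4; S3-1>S1; S4-0>S4; S4-1>S4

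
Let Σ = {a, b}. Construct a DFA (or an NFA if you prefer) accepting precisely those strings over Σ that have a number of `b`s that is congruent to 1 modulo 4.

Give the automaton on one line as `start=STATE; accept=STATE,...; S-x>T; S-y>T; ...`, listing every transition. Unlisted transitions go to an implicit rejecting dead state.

start=s0; accept=s1; s0-a>s0; s0-b>s1; s1-a>s1; s1-b>s2; s2-a>s2; s2-b>s3; s3-a>s3; s3-b>s0

The only thing that matters is how many `b`s have appeared, reduced mod 4. Use one state per residue: s0 for 0, …, s3 for 3. Reading `b` moves to the next residue; anything else stays put. s1 is accepting.
        a   b  
>  s0   s0  s1 
 * s1   s1  s2 
   s2   s2  s3 
   s3   s3  s0 
(> = start, * = accepting)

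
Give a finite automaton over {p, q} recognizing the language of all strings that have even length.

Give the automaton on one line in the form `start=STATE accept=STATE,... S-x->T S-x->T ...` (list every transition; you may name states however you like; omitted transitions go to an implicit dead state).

Only the length mod 2 matters, so use a 2-cycle: from any state, every input symbol moves to the next state, wrapping B back to A. Mark A accepting.
       p  q 
>* A   B  B 
   B   A  A 
(> = start, * = accepting)

start=A accept=A A-p->B A-q->B B-p->A B-q->A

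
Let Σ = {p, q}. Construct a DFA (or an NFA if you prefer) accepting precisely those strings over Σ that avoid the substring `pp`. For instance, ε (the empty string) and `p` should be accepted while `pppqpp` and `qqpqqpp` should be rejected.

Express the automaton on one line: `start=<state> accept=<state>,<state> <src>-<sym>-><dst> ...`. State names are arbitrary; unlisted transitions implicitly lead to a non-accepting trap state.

start=A accept=A,B A-p->B A-q->A B-p->C B-q->A C-p->C C-q->C

This is the complement of 'contains `pp`'. Use the same substring-matching states — A through C holding how much of `pp` has just been matched — but flip the accepting set: everything except the trap C accepts.
       p  q 
>* A   B  A 
 * B   C  A 
   C   C  C 
(> = start, * = accepting)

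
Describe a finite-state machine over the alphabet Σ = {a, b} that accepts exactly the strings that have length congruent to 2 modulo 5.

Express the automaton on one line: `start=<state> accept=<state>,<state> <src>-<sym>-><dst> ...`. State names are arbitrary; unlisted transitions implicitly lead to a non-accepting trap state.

start=S0 accept=S2 S0-a->S1 S0-b->S1 S1-a->S2 S1-b->S2 S2-a->S3 S2-b->S3 S3-a->S4 S3-b->S4 S4-a->S0 S4-b->S0

Only the length mod 5 matters, so use a 5-cycle: from any state, every input symbol moves to the next state, wrapping S4 back to S0. Mark S2 accepting.
5 states suffice.
        a   b  
>  S0   S1  S1 
   S1   S2  S2 
 * S2   S3  S3 
   S3   S4  S4 
   S4   S0  S0 
(> = start, * = accepting)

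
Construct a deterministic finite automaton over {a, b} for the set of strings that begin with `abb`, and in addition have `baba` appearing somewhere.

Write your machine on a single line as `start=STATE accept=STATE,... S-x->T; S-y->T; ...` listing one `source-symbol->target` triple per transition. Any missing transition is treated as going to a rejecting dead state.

Build one automaton per condition and run them in lockstep. The first has 5 states tracking whether the input so far still matches the prefix `abb`; the second has 5 states tracking whether and how much of `baba` has been seen. A product state is a pair (one from each), accepting exactly when both do.
          a    b  
>  s0     s1   s2 
   s1     s3   s4 
   s2     s5   s2 
   s3     s3   s2 
   s4     s5   s6 
   s5     s3   s7 
   s6     s8   s6 
   s7     s9   s2 
   s8    s10  s11 
   s9     s9   s9 
   s10   s10   s6 
   s11   s12   s6 
 * s12   s12  s12 
(> = start, * = accepting)

start=s0; accept=s12; s0-a->s1; s0-b->s2; s1-a->s3; s1-b->s4; s2-a->s5; s2-b->s2; s3-a->s3; s3-b->s2; s4-a->s5; s4-b->s6; s5-a->s3; s5-b->s7; s6-a->s8; s6-b->s6; s7-a->s9; s7-b->s2; s8-a->s10; s8-b->s11; s9-a->s9; s9-b->s9; s10-a->s10; s10-b->s6; s11-a->s12; s11-b->s6; s12-a->s12; s12-b->s12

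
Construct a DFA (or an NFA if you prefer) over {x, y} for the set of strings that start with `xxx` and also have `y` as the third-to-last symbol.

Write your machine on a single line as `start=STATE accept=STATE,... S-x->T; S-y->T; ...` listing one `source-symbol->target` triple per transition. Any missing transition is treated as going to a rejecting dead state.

start=S0; accept=S19,S20,S21,S22; S0-x->S1; S0-y->S2; S1-x->S3; S1-y->S4; S2-x->S5; S2-y->S6; S3-x->S7; S3-y->S8; S4-x->S9; S4-y->S10; S5-x->S11; S5-y->S12; S6-x->S13; S6-y->S14; S7-x->S7; S7-y->S15; S8-x->S9; S8-y->S10; S9-x->S11; S9-y->S12; S10-x->S13; S10-y->S14; S11-x->S16; S11-y->S8; S12-x->S9; S12-y->S10; S13-x->S11; S13-y->S12; S14-x->S13; S14-y->S14; S15-x->S17; S15-y->S18; S16-x->S16; S16-y->S8; S17-x->S19; S17-y->S20; S18-x->S21; S18-y->S22; S19-x->S7; S19-y->S15; S20-x->S17; S20-y->S18; S21-x->S19; S21-y->S20; S22-x->S21; S22-y->S22

Handle the two conditions separately and then intersect. The first has 5 states tracking whether the input so far still matches the prefix `xxx`; the second has 15 states tracking the last 3 symbols read. A product state is a pair (one from each), accepting exactly when both do.
With 23 states:
          x    y  
>  S0     S1   S2 
   S1     S3   S4 
   S2     S5   S6 
   S3     S7   S8 
   S4     S9  S10 
   S5    S11  S12 
   S6    S13  S14 
   S7     S7  S15 
   S8     S9  S10 
   S9    S11  S12 
   S10   S13  S14 
   S11   S16   S8 
   S12    S9  S10 
   S13   S11  S12 
   S14   S13  S14 
   S15   S17  S18 
   S16   S16   S8 
   S17   S19  S20 
   S18   S21  S22 
 * S19    S7  S15 
 * S20   S17  S18 
 * S21   S19  S20 
 * S22   S21  S22 
(> = start, * = accepting)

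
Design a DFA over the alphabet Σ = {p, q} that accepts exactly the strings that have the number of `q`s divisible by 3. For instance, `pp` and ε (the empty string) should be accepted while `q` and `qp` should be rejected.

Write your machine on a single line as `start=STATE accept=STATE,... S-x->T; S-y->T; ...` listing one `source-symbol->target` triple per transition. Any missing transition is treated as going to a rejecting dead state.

The only thing that matters is how many `q`s have appeared, reduced mod 3. Use one state per residue: A for 0, …, C for 2. Reading `q` moves to the next residue; anything else stays put. A is accepting.
A 3-state machine:
       p  q 
>* A   A  B 
   B   B  C 
   C   C  A 
(> = start, * = accepting)

start=A; accept=A; A-p->A; A-q->B; B-p->B; B-q->C; C-p->C; C-q->A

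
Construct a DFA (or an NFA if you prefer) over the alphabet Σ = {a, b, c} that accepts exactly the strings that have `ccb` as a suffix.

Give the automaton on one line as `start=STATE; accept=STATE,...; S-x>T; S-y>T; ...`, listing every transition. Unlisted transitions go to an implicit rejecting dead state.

Let each state record the length of the longest suffix of the input read so far that is also a prefix of `ccb`. S1 means the last symbol is `c`; S2 means the last 2 symbols are `cc`; S3 means the last 3 symbols are `ccb`. Accept only at S3, where the string currently ends in `ccb`.
4 states suffice.
        a   b   c  
>  S0   S0  S0  S1 
   S1   S0  S0  S2 
   S2   S0  S3  S2 
 * S3   S0  S0  S1 
(> = start, * = accepting)

start=S0; accept=S3; S0-a>S0; S0-b>S0; S0-c>S1; S1-a>S0; S1-b>S0; S1-c>S2; S2-a>S0; S2-b>S3; S2-c>S2; S3-a>S0; S3-b>S0; S3-c>S1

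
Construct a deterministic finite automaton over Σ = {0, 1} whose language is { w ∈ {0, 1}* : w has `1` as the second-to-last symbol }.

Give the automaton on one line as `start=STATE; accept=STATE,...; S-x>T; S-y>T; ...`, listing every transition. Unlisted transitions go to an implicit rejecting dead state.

start=q0; accept=q5,q6; q0-0>q1; q0-1>q2; q1-0>q3; q1-1>q4; q2-0>q5; q2-1>q6; q3-0>q3; q3-1>q4; q4-0>q5; q4-1>q6; q5-0>q3; q5-1>q4; q6-0>q5; q6-1>q6

A DFA must remember the last 2 symbols (since which symbol is second-to-last isn't known until the input ends). Use one state per possible window of the last ≤2 symbols; accept from those whose window starts with `1`.
With 7 states:
        0   1  
>  q0   q1  q2 
   q1   q3  q4 
   q2   q5  q6 
   q3   q3  q4 
   q4   q5  q6 
 * q5   q3  q4 
 * q6   q5  q6 
(> = start, * = accepting)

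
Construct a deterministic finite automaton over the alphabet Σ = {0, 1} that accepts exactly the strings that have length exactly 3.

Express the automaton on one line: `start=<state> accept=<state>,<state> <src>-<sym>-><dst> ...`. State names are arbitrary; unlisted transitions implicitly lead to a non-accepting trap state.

start=s0 accept=s3 s0-0->s1 s0-1->s1 s1-0->s2 s1-1->s2 s2-0->s3 s2-1->s3 s3-0->s4 s3-1->s4 s4-0->s4 s4-1->s4

We only need to distinguish lengths 0, 1, …, 3, and '>3'. Chain s0 → s1 → s2 → s3 → s4 on every symbol, with s4 looping. Accepting states: {s3}.
A 5-state machine:
        0   1  
>  s0   s1  s1 
   s1   s2  s2 
   s2   s3  s3 
 * s3   s4  s4 
   s4   s4  s4 
(> = start, * = accepting)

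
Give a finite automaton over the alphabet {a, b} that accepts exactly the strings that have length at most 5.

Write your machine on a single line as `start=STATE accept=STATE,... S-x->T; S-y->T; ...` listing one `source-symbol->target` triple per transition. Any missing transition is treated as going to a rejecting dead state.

start=q0; accept=q0,q1,q2,q3,q4,q5; q0-a->q1; q0-b->q1; q1-a->q2; q1-b->q2; q2-a->q3; q2-b->q3; q3-a->q4; q3-b->q4; q4-a->q5; q4-b->q5; q5-a->q6; q5-b->q6; q6-a->q6; q6-b->q6

Count input length up to 6: every symbol moves from q0 toward q6, which means 'more than 5' and absorbs. Accept from {q0, q1, q2, q3, q4, q5}.
A 7-state machine:
        a   b  
>* q0   q1  q1 
 * q1   q2  q2 
 * q2   q3  q3 
 * q3   q4  q4 
 * q4   q5  q5 
 * q5   q6  q6 
   q6   q6  q6 
(> = start, * = accepting)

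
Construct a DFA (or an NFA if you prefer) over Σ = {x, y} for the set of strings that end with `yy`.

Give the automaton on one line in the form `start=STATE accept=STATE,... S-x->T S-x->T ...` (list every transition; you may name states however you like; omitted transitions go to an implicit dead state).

start=q0 accept=q2 q0-x->q0 q0-y->q1 q1-x->q0 q1-y->q2 q2-x->q0 q2-y->q2

Remember how much of `yy` the current input suffix matches. State q0 means no match yet; q1 means the last symbol is `y`; q2 means the last 2 symbols are `yy`. Only q2 accepts. On a mismatch, fall back to the longest proper suffix that is still a prefix of `yy`.
A 3-state machine:
        x   y  
>  q0   q0  q1 
   q1   q0  q2 
 * q2   q0  q2 
(> = start, * = accepting)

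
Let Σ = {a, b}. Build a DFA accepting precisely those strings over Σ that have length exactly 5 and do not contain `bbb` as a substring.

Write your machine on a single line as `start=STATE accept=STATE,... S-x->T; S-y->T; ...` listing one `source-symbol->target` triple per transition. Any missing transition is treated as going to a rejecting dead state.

start=q0; accept=q12; q0-a->q1; q0-b->q2; q1-a->q3; q1-b->q4; q2-a->q3; q2-b->q5; q3-a->q6; q3-b->q7; q4-a->q6; q4-b->q8; q5-a->q6; q5-b->q9; q6-a->q10; q6-b->q10; q7-a->q10; q7-b->q11; q8-a->q10; q8-b->q9; q9-a->q9; q9-b->q9; q10-a->q12; q10-b->q12; q11-a->q12; q11-b->q9; q12-a->q9; q12-b->q9

Build one automaton per condition and run them in lockstep. One (7 states) tracks the input length, saturating at 6; the other (4 states) tracks partial matches of the forbidden pattern `bbb`. Each combined state is a pair, one component from each; accept when both components accept. Minimizing collapses redundant product states.
          a    b  
>  q0     q1   q2 
   q1     q3   q4 
   q2     q3   q5 
   q3     q6   q7 
   q4     q6   q8 
   q5     q6   q9 
   q6    q10  q10 
   q7    q10  q11 
   q8    q10   q9 
   q9     q9   q9 
   q10   q12  q12 
   q11   q12   q9 
 * q12    q9   q9 
(> = start, * = accepting)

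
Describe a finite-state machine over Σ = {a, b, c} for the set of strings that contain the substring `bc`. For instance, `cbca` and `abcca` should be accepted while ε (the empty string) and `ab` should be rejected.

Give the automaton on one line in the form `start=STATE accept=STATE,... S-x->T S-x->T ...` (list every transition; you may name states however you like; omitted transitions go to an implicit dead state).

Track how much of `bc` has been matched so far: state q0 is no progress, q2 is the absorbing accept state reached once `bc` has occurred. Intermediate states record partial matches; on a mismatch, fall back to the longest reusable overlap.
A 3-state machine:
        a   b   c  
>  q0   q0  q1  q0 
   q1   q0  q1  q2 
 * q2   q2  q2  q2 
(> = start, * = accepting)

start=q0 accept=q2 q0-a->q0 q0-b->q1 q0-c->q0 q1-a->q0 q1-b->q1 q1-c->q2 q2-a->q2 q2-b->q2 q2-c->q2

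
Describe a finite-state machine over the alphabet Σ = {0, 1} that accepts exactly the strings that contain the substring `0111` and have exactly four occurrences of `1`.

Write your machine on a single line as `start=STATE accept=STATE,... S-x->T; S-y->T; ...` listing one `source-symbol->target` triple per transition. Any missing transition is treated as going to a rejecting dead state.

start=q0; accept=q15; q0-0->q1; q0-1->q2; q1-0->q1; q1-1->q3; q2-0->q4; q2-1->q5; q3-0->q4; q3-1->q6; q4-0->q4; q4-1->q7; q5-0->q8; q5-1->q9; q6-0->q8; q6-1->q10; q7-0->q8; q7-1->q11; q8-0->q8; q8-1->q12; q9-0->q13; q9-1->q14; q10-0->q10; q10-1->q15; q11-0->q13; q11-1->q15; q12-0->q13; q12-1->q16; q13-0->q13; q13-1->q17; q14-0->q18; q14-1->q19; q15-0->q15; q15-1->q20; q16-0->q18; q16-1->q20; q17-0->q18; q17-1->q21; q18-0->q18; q18-1->q22; q19-0->q23; q19-1->q19; q20-0->q20; q20-1->q20; q21-0->q23; q21-1->q20; q22-0->q23; q22-1->q21; q23-0->q23; q23-1->q22

Run two small machines in parallel and take their product. The first has 5 states tracking whether and how much of `0111` has been seen; the second has 6 states tracking the count of `1`s, saturating at 5. A product state is a pair (one from each), accepting exactly when both do.
24 states suffice.
          0    1  
>  q0     q1   q2 
   q1     q1   q3 
   q2     q4   q5 
   q3     q4   q6 
   q4     q4   q7 
   q5     q8   q9 
   q6     q8  q10 
   q7     q8  q11 
   q8     q8  q12 
   q9    q13  q14 
   q10   q10  q15 
   q11   q13  q15 
   q12   q13  q16 
   q13   q13  q17 
   q14   q18  q19 
 * q15   q15  q20 
   q16   q18  q20 
   q17   q18  q21 
   q18   q18  q22 
   q19   q23  q19 
   q20   q20  q20 
   q21   q23  q20 
   q22   q23  q21 
   q23   q23  q22 
(> = start, * = accepting)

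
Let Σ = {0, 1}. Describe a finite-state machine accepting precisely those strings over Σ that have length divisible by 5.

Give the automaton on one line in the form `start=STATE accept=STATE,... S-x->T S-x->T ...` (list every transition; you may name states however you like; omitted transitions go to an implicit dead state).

start=s0 accept=s0 s0-0->s1 s0-1->s1 s1-0->s2 s1-1->s2 s2-0->s3 s2-1->s3 s3-0->s4 s3-1->s4 s4-0->s0 s4-1->s0

Only the length mod 5 matters, so use a 5-cycle: from any state, every input symbol moves to the next state, wrapping s4 back to s0. Mark s0 accepting.
With 5 states:
        0   1  
>* s0   s1  s1 
   s1   s2  s2 
   s2   s3  s3 
   s3   s4  s4 
   s4   s0  s0 
(> = start, * = accepting)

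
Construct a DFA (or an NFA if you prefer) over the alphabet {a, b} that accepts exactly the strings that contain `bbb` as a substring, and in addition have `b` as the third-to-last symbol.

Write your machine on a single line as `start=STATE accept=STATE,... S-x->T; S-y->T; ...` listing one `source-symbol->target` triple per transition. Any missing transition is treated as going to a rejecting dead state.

Run two small machines in parallel and take their product. The first has 4 states tracking whether and how much of `bbb` has been seen; the second has 15 states tracking the last 3 symbols read. A product state is a pair (one from each), accepting exactly when both do.
22 states suffice.
          a    b  
>  s0     s1   s2 
   s1     s3   s4 
   s2     s5   s6 
   s3     s7   s8 
   s4     s9  s10 
   s5    s11  s12 
   s6    s13  s14 
   s7     s7   s8 
   s8     s9  s10 
   s9    s11  s12 
   s10   s13  s14 
   s11    s7   s8 
   s12    s9  s10 
   s13   s11  s12 
 * s14   s15  s14 
 * s15   s16  s17 
 * s16   s18  s19 
 * s17   s20  s21 
   s18   s18  s19 
   s19   s20  s21 
   s20   s16  s17 
   s21   s15  s14 
(> = start, * = accepting)

start=s0; accept=s14,s15,s16,s17; s0-a->s1; s0-b->s2; s1-a->s3; s1-b->s4; s2-a->s5; s2-b->s6; s3-a->s7; s3-b->s8; s4-a->s9; s4-b->s10; s5-a->s11; s5-b->s12; s6-a->s13; s6-b->s14; s7-a->s7; s7-b->s8; s8-a->s9; s8-b->s10; s9-a->s11; s9-b->s12; s10-a->s13; s10-b->s14; s11-a->s7; s11-b->s8; s12-a->s9; s12-b->s10; s13-a->s11; s13-b->s12; s14-a->s15; s14-b->s14; s15-a->s16; s15-b->s17; s16-a->s18; s16-b->s19; s17-a->s20; s17-b->s21; s18-a->s18; s18-b->s19; s19-a->s20; s19-b->s21; s20-a->s16; s20-b->s17; s21-a->s15; s21-b->s14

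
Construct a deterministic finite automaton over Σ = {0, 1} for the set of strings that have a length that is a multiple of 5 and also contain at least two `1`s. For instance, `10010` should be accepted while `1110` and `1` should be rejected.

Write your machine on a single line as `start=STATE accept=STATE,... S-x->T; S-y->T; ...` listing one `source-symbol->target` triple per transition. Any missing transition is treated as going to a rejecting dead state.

Handle the two conditions separately and then intersect. One (5 states) tracks the input length modulo 5; the other (4 states) tracks the count of `1`s, saturating at 3. Each combined state is a pair, one component from each; accept when both components accept. After merging equivalent states the machine shrinks.
With 15 states:
          0    1  
>  s0     s1   s2 
   s1     s3   s4 
   s2     s4   s5 
   s3     s6   s7 
   s4     s7   s8 
   s5     s8   s8 
   s6     s9  s10 
   s7    s10  s11 
   s8    s11  s11 
   s9     s0  s12 
   s10   s12  s13 
   s11   s13  s13 
   s12    s2  s14 
 * s13   s14  s14 
   s14    s5   s5 
(> = start, * = accepting)

start=s0; accept=s13; s0-0->s1; s0-1->s2; s1-0->s3; s1-1->s4; s2-0->s4; s2-1->s5; s3-0->s6; s3-1->s7; s4-0->s7; s4-1->s8; s5-0->s8; s5-1->s8; s6-0->s9; s6-1->s10; s7-0->s10; s7-1->s11; s8-0->s11; s8-1->s11; s9-0->s0; s9-1->s12; s10-0->s12; s10-1->s13; s11-0->s13; s11-1->s13; s12-0->s2; s12-1->s14; s13-0->s14; s13-1->s14; s14-0->s5; s14-1->s5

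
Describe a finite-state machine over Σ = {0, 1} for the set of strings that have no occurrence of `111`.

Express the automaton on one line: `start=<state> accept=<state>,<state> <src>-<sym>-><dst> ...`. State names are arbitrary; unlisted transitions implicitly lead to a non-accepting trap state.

This is the complement of 'contains `111`'. Use the same substring-matching states — A through D holding how much of `111` has just been matched — but flip the accepting set: everything except the trap D accepts.
With 4 states:
       0  1 
>* A   A  B 
 * B   A  C 
 * C   A  D 
   D   D  D 
(> = start, * = accepting)

start=A accept=A,B,C A-0->A A-1->B B-0->A B-1->C C-0->A C-1->D D-0->D D-1->D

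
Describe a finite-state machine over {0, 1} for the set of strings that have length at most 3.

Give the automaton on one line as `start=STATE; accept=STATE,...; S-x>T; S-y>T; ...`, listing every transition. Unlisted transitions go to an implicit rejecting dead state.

start=A; accept=A,B,C,D; A-0>B; A-1>B; B-0>C; B-1>C; C-0>D; C-1>D; D-0>E; D-1>E; E-0>E; E-1>E

Count input length up to 4: every symbol moves from A toward E, which means 'more than 3' and absorbs. Accept from {A, B, C, D}.
A 5-state machine:
       0  1 
>* A   B  B 
 * B   C  C 
 * C   D  D 
 * D   E  E 
   E   E  E 
(> = start, * = accepting)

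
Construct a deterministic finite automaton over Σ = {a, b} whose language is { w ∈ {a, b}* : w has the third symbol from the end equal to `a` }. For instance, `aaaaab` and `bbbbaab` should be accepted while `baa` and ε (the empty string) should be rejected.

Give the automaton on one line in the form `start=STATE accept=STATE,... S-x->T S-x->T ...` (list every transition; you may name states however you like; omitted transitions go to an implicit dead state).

A DFA must remember the last 3 symbols (since which symbol is third-to-last isn't known until the input ends). Use one state per possible window of the last ≤3 symbols; accept from those whose window starts with `a`.
15 states suffice.
          a    b  
>  q0     q1   q2 
   q1     q3   q4 
   q2     q5   q6 
   q3     q7   q8 
   q4     q9  q10 
   q5    q11  q12 
   q6    q13  q14 
 * q7     q7   q8 
 * q8     q9  q10 
 * q9    q11  q12 
 * q10   q13  q14 
   q11    q7   q8 
   q12    q9  q10 
   q13   q11  q12 
   q14   q13  q14 
(> = start, * = accepting)

start=q0 accept=q7,q8,q9,q10 q0-a->q1 q0-b->q2 q1-a->q3 q1-b->q4 q2-a->q5 q2-b->q6 q3-a->q7 q3-b->q8 q4-a->q9 q4-b->q10 q5-a->q11 q5-b->q12 q6-a->q13 q6-b->q14 q7-a->q7 q7-b->q8 q8-a->q9 q8-b->q10 q9-a->q11 q9-b->q12 q10-a->q13 q10-b->q14 q11-a->q7 q11-b->q8 q12-a->q9 q12-b->q10 q13-a->q11 q13-b->q12 q14-a->q13 q14-b->q14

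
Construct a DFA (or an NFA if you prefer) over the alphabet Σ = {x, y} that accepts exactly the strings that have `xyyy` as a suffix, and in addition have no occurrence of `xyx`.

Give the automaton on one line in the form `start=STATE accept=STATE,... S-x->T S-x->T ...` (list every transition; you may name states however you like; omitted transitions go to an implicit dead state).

Run two small machines in parallel and take their product. One (5 states) tracks how much of the suffix `xyyy` has currently been matched; the other (4 states) tracks partial matches of the forbidden pattern `xyx`. Each combined state is a pair, one component from each; accept when both components accept. After merging equivalent states the machine shrinks.
A 6-state machine:
        x   y  
>  S0   S1  S0 
   S1   S1  S2 
   S2   S3  S4 
   S3   S3  S3 
   S4   S1  S5 
 * S5   S1  S0 
(> = start, * = accepting)

start=S0 accept=S5 S0-x->S1 S0-y->S0 S1-x->S1 S1-y->S2 S2-x->S3 S2-y->S4 S3-x->S3 S3-y->S3 S4-x->S1 S4-y->S5 S5-x->S1 S5-y->S0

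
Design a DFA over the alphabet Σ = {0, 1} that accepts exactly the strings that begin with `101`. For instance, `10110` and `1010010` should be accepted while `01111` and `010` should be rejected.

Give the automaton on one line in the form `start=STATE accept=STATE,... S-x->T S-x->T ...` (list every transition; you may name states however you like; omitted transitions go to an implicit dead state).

Walk along `101` while the input agrees: from s0 take `1` to s1, and so on. Any deviation drops to the rejecting sink s4. Once s3 is reached the prefix is confirmed and every continuation is accepted.
5 states suffice.
        0   1  
>  s0   s4  s1 
   s1   s2  s4 
   s2   s4  s3 
 * s3   s3  s3 
   s4   s4  s4 
(> = start, * = accepting)

start=s0 accept=s3 s0-0->s4 s0-1->s1 s1-0->s2 s1-1->s4 s2-0->s4 s2-1->s3 s3-0->s3 s3-1->s3 s4-0->s4 s4-1->s4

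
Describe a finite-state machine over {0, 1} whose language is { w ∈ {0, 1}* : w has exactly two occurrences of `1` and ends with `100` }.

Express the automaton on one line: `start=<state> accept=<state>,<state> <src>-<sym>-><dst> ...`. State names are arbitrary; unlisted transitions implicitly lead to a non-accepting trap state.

Handle the two conditions separately and then intersect. One (4 states) tracks the count of `1`s, saturating at 3; the other (4 states) tracks how much of the suffix `100` has currently been matched. Each combined state is a pair, one component from each; accept when both components accept. Equivalent product states are then merged.
With 6 states:
       0  1 
>  A   A  B 
   B   B  C 
   C   D  E 
   D   F  E 
   E   E  E 
 * F   E  E 
(> = start, * = accepting)

start=A accept=F A-0->A A-1->B B-0->B B-1->C C-0->D C-1->E D-0->F D-1->E E-0->E E-1->E F-0->E F-1->E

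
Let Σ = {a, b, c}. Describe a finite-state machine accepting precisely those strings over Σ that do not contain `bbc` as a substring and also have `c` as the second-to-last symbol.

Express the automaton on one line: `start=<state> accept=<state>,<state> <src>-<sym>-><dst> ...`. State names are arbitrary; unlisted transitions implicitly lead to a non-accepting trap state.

Run two small machines in parallel and take their product. The first has 4 states tracking partial matches of the forbidden pattern `bbc`; the second has 13 states tracking the last 2 symbols read. A product state is a pair (one from each), accepting exactly when both do.
22 states suffice.
          a    b    c  
>  q0     q1   q2   q3 
   q1     q4   q5   q6 
   q2     q7   q8   q9 
   q3    q10  q11  q12 
   q4     q4   q5   q6 
   q5     q7   q8   q9 
   q6    q10  q11  q12 
   q7     q4   q5   q6 
   q8     q7   q8  q13 
   q9    q10  q11  q12 
 * q10    q4   q5   q6 
 * q11    q7   q8   q9 
 * q12   q10  q11  q12 
   q13   q14  q15  q16 
   q14   q17  q18  q19 
   q15   q20  q21  q13 
   q16   q14  q15  q16 
   q17   q17  q18  q19 
   q18   q20  q21  q13 
   q19   q14  q15  q16 
   q20   q17  q18  q19 
   q21   q20  q21  q13 
(> = start, * = accepting)

start=q0 accept=q10,q11,q12 q0-a->q1 q0-b->q2 q0-c->q3 q1-a->q4 q1-b->q5 q1-c->q6 q2-a->q7 q2-b->q8 q2-c->q9 q3-a->q10 q3-b->q11 q3-c->q12 q4-a->q4 q4-b->q5 q4-c->q6 q5-a->q7 q5-b->q8 q5-c->q9 q6-a->q10 q6-b->q11 q6-c->q12 q7-a->q4 q7-b->q5 q7-c->q6 q8-a->q7 q8-b->q8 q8-c->q13 q9-a->q10 q9-b->q11 q9-c->q12 q10-a->q4 q10-b->q5 q10-c->q6 q11-a->q7 q11-b->q8 q11-c->q9 q12-a->q10 q12-b->q11 q12-c->q12 q13-a->q14 q13-b->q15 q13-c->q16 q14-a->q17 q14-b->q18 q14-c->q19 q15-a->q20 q15-b->q21 q15-c->q13 q16-a->q14 q16-b->q15 q16-c->q16 q17-a->q17 q17-b->q18 q17-c->q19 q18-a->q20 q18-b->q21 q18-c->q13 q19-a->q14 q19-b->q15 q19-c->q16 q20-a->q17 q20-b->q18 q20-c->q19 q21-a->q20 q21-b->q21 q21-c->q13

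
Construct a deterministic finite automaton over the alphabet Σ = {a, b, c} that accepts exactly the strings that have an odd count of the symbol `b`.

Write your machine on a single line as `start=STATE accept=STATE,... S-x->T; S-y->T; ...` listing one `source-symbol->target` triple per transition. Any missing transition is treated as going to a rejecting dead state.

Keep the running count of `b`s modulo 2: each `b` advances along the cycle q0 → q1 → q0 while other symbols loop. Accept at q1.
A 2-state machine:
        a   b   c  
>  q0   q0  q1  q0 
 * q1   q1  q0  q1 
(> = start, * = accepting)

start=q0; accept=q1; q0-a->q0; q0-b->q1; q0-c->q0; q1-a->q1; q1-b->q0; q1-c->q1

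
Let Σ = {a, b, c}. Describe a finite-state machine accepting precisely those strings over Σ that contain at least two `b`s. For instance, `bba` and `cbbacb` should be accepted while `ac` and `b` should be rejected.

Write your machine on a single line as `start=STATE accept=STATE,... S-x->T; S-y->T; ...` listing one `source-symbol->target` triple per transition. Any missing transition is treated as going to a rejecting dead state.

Only the number of `b`s matters, and only up to 3. Make a chain q0 → q1 → q2 → q3 advanced by each `b` (with q3 absorbing); every other symbol self-loops. The accepting set is {q2, q3}.
With 4 states:
        a   b   c  
>  q0   q0  q1  q0 
   q1   q1  q2  q1 
 * q2   q2  q3  q2 
 * q3   q3  q3  q3 
(> = start, * = accepting)

start=q0; accept=q2,q3; q0-a->q0; q0-b->q1; q0-c->q0; q1-a->q1; q1-b->q2; q1-c->q1; q2-a->q2; q2-b->q3; q2-c->q2; q3-a->q3; q3-b->q3; q3-c->q3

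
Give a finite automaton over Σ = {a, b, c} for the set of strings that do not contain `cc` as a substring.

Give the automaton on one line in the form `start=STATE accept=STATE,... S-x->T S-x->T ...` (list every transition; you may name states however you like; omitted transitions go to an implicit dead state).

start=s0 accept=s0,s1 s0-a->s0 s0-b->s0 s0-c->s1 s1-a->s0 s1-b->s0 s1-c->s2 s2-a->s2 s2-b->s2 s2-c->s2

This is the complement of 'contains `cc`'. Use the same substring-matching states — s0 through s2 holding how much of `cc` has just been matched — but flip the accepting set: everything except the trap s2 accepts.
3 states suffice.
        a   b   c  
>* s0   s0  s0  s1 
 * s1   s0  s0  s2 
   s2   s2  s2  s2 
(> = start, * = accepting)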